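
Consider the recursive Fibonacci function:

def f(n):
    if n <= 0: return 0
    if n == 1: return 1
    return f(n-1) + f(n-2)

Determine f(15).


Computing f(15) bottom-up:
f(0) = 0
f(1) = 1
f(2) = f(1) + f(0) = 1 + 0 = 1
f(3) = f(2) + f(1) = 1 + 1 = 2
f(4) = f(3) + f(2) = 2 + 1 = 3
f(5) = f(4) + f(3) = 3 + 2 = 5
f(6) = f(5) + f(4) = 5 + 3 = 8
f(7) = f(6) + f(5) = 8 + 5 = 13
f(8) = f(7) + f(6) = 13 + 8 = 21
f(9) = f(8) + f(7) = 21 + 13 = 34
f(10) = f(9) + f(8) = 34 + 21 = 55
f(11) = f(10) + f(9) = 55 + 34 = 89
f(12) = f(11) + f(10) = 89 + 55 = 144
f(13) = f(12) + f(11) = 144 + 89 = 233
f(14) = f(13) + f(12) = 233 + 144 = 377
f(15) = f(14) + f(13) = 377 + 233 = 610

610


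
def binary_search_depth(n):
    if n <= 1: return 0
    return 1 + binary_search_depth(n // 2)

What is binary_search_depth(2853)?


2853 / 2 = 1426
1426 / 2 = 713
713 / 2 = 356
356 / 2 = 178
178 / 2 = 89
89 / 2 = 44
44 / 2 = 22
22 / 2 = 11
11 / 2 = 5
5 / 2 = 2
2 / 2 = 1
Reached 1 after 11 halvings

11


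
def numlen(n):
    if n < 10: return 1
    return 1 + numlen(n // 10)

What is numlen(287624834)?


numlen(287624834) = 1 + numlen(28762483)
numlen(28762483) = 1 + numlen(2876248)
numlen(2876248) = 1 + numlen(287624)
numlen(287624) = 1 + numlen(28762)
numlen(28762) = 1 + numlen(2876)
numlen(2876) = 1 + numlen(287)
numlen(287) = 1 + numlen(28)
numlen(28) = 1 + numlen(2)
numlen(2) = 1  (base case: 2 < 10)
Unwinding: 1 + 1 + 1 + 1 + 1 + 1 + 1 + 1 + 1 = 9

9


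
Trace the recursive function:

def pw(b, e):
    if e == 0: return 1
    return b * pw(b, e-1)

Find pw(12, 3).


pw(12, 3)
= 12 * pw(12, 2)
= 12 * 12 * pw(12, 1)
= 12 * 12 * 12 * pw(12, 0)
= 12 * 12 * 12 * 1
= 1728

1728


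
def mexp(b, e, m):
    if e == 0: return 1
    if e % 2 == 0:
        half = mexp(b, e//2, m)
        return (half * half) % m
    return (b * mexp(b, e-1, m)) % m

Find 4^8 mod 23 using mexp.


mexp(4, 8, 23): e is even, compute mexp(4, 4, 23)
  mexp(4, 4, 23): e is even, compute mexp(4, 2, 23)
    mexp(4, 2, 23): e is even, compute mexp(4, 1, 23)
      mexp(4, 1, 23): e is odd, compute mexp(4, 0, 23)
        mexp(4, 0, 23) = 1
      (4 * 1) % 23 = 4
    half=4, (4*4) % 23 = 16
  half=16, (16*16) % 23 = 3
half=3, (3*3) % 23 = 9

9


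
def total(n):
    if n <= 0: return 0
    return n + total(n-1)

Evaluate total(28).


total(28)
= 28 + 27 + 26 + 25 + 24 + 23 + 22 + 21 + 20 + 19 + 18 + 17 + 16 + 15 + 14 + 13 + 12 + 11 + 10 + 9 + 8 + 7 + 6 + 5 + 4 + 3 + 2 + 1 + total(0)
= 28 + 27 + 26 + 25 + 24 + 23 + 22 + 21 + 20 + 19 + 18 + 17 + 16 + 15 + 14 + 13 + 12 + 11 + 10 + 9 + 8 + 7 + 6 + 5 + 4 + 3 + 2 + 1 + 0
= 406

406


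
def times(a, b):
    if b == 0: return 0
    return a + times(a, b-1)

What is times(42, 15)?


times(42, 15) = 42 + times(42, 14)
times(42, 14) = 42 + times(42, 13)
times(42, 13) = 42 + times(42, 12)
times(42, 12) = 42 + times(42, 11)
times(42, 11) = 42 + times(42, 10)
times(42, 10) = 42 + times(42, 9)
times(42, 9) = 42 + times(42, 8)
times(42, 8) = 42 + times(42, 7)
times(42, 7) = 42 + times(42, 6)
times(42, 6) = 42 + times(42, 5)
times(42, 5) = 42 + times(42, 4)
times(42, 4) = 42 + times(42, 3)
times(42, 3) = 42 + times(42, 2)
times(42, 2) = 42 + times(42, 1)
times(42, 1) = 42 + times(42, 0)
times(42, 0) = 0  (base case)
Total: 42 + 42 + 42 + 42 + 42 + 42 + 42 + 42 + 42 + 42 + 42 + 42 + 42 + 42 + 42 + 0 = 630

630


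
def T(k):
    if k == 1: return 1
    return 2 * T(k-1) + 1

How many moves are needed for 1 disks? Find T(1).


T(1) = 1  (base case)

1


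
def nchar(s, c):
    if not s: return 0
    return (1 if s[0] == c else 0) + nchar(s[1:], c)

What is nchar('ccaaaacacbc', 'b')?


s[0]='c' != 'b' -> 0
s[0]='c' != 'b' -> 0
s[0]='a' != 'b' -> 0
s[0]='a' != 'b' -> 0
s[0]='a' != 'b' -> 0
s[0]='a' != 'b' -> 0
s[0]='c' != 'b' -> 0
s[0]='a' != 'b' -> 0
s[0]='c' != 'b' -> 0
s[0]='b' == 'b' -> 1
s[0]='c' != 'b' -> 0
Sum: 0 + 0 + 0 + 0 + 0 + 0 + 0 + 0 + 0 + 1 + 0 = 1

1


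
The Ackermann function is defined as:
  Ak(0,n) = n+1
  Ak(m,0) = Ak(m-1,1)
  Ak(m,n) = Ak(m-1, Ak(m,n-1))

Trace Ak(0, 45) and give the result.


Ak(0, 45) = 46
Result: Ak(0, 45) = 46

46


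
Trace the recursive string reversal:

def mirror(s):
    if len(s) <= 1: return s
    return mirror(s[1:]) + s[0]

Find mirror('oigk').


mirror('oigk') = mirror('igk') + 'o'
mirror('igk') = mirror('gk') + 'i'
mirror('gk') = mirror('k') + 'g'
mirror('k') = 'k'  (base case)
Concatenating: 'k' + 'g' + 'i' + 'o' = 'kgio'

kgio


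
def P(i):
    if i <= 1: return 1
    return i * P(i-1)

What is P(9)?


P(9)
= 9 * P(8)
= 9 * 8 * P(7)
= 9 * 8 * 7 * P(6)
= 9 * 8 * 7 * 6 * P(5)
= 9 * 8 * 7 * 6 * 5 * P(4)
= 9 * 8 * 7 * 6 * 5 * 4 * P(3)
= 9 * 8 * 7 * 6 * 5 * 4 * 3 * P(2)
= 9 * 8 * 7 * 6 * 5 * 4 * 3 * 2 * P(1)
= 9 * 8 * 7 * 6 * 5 * 4 * 3 * 2 * 1
= 362880

362880


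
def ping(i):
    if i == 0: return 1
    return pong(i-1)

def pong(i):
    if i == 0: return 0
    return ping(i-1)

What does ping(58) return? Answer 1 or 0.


ping(58) = pong(57)
pong(57) = ping(56)
ping(56) = pong(55)
pong(55) = ping(54)
ping(54) = pong(53)
pong(53) = ping(52)
ping(52) = pong(51)
pong(51) = ping(50)
ping(50) = pong(49)
pong(49) = ping(48)
ping(48) = pong(47)
pong(47) = ping(46)
ping(46) = pong(45)
pong(45) = ping(44)
ping(44) = pong(43)
pong(43) = ping(42)
ping(42) = pong(41)
pong(41) = ping(40)
ping(40) = pong(39)
pong(39) = ping(38)
ping(38) = pong(37)
pong(37) = ping(36)
ping(36) = pong(35)
pong(35) = ping(34)
ping(34) = pong(33)
pong(33) = ping(32)
ping(32) = pong(31)
pong(31) = ping(30)
ping(30) = pong(29)
pong(29) = ping(28)
ping(28) = pong(27)
pong(27) = ping(26)
ping(26) = pong(25)
pong(25) = ping(24)
ping(24) = pong(23)
pong(23) = ping(22)
ping(22) = pong(21)
pong(21) = ping(20)
ping(20) = pong(19)
pong(19) = ping(18)
ping(18) = pong(17)
pong(17) = ping(16)
ping(16) = pong(15)
pong(15) = ping(14)
ping(14) = pong(13)
pong(13) = ping(12)
ping(12) = pong(11)
pong(11) = ping(10)
ping(10) = pong(9)
pong(9) = ping(8)
ping(8) = pong(7)
pong(7) = ping(6)
ping(6) = pong(5)
pong(5) = ping(4)
ping(4) = pong(3)
pong(3) = ping(2)
ping(2) = pong(1)
pong(1) = ping(0)
ping(0) = 1  (base case)
Result: 1

1


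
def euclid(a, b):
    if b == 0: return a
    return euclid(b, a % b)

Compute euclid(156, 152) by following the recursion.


euclid(156, 152) = euclid(152, 4)
euclid(152, 4) = euclid(4, 0)
euclid(4, 0) = 4  (base case)

4


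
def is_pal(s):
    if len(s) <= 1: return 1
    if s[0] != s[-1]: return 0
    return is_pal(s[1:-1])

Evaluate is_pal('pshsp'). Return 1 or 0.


is_pal('pshsp'): s[0]='p' == s[-1]='p' -> check is_pal('shs')
is_pal('shs'): s[0]='s' == s[-1]='s' -> check is_pal('h')
is_pal('h'): len <= 1 -> return 1  (base case)
Result: 1 (palindrome)

1


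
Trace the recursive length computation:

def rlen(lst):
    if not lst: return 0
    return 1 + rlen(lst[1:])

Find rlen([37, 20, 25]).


rlen([37, 20, 25]) = 1 + rlen([20, 25])
rlen([20, 25]) = 1 + rlen([25])
rlen([25]) = 1 + rlen([])
rlen([]) = 0  (base case)
Unwinding: 1 + 1 + 1 + 0 = 3

3


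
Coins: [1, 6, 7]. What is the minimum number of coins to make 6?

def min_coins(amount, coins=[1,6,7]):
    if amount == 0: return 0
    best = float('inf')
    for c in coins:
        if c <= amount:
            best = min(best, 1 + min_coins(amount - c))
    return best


Building up with DP:
min_coins(0) = 0
min_coins(1) = min(1+min_coins(0)=1+0=1) = 1
min_coins(2) = min(1+min_coins(1)=1+1=2) = 2
min_coins(3) = min(1+min_coins(2)=1+2=3) = 3
min_coins(4) = min(1+min_coins(3)=1+3=4) = 4
min_coins(5) = min(1+min_coins(4)=1+4=5) = 5
min_coins(6) = min(1+min_coins(5)=1+5=6, 1+min_coins(0)=1+0=1) = 1

1


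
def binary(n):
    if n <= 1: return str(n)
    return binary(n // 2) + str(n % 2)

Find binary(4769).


binary(4769) = binary(2384) + '1'
binary(2384) = binary(1192) + '0'
binary(1192) = binary(596) + '0'
binary(596) = binary(298) + '0'
binary(298) = binary(149) + '0'
binary(149) = binary(74) + '1'
binary(74) = binary(37) + '0'
binary(37) = binary(18) + '1'
binary(18) = binary(9) + '0'
binary(9) = binary(4) + '1'
binary(4) = binary(2) + '0'
binary(2) = binary(1) + '0'
binary(1) = '1'  (base case)
Concatenating: '1' + '0' + '0' + '1' + '0' + '1' + '0' + '1' + '0' + '0' + '0' + '0' + '1' = '1001010100001'

1001010100001


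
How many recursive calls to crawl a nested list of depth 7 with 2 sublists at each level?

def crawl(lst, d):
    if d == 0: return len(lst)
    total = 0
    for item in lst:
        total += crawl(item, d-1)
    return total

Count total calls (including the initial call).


At depth 0 (root): 1 call
At depth 1: each of 1 parents calls crawl on 2 children = 2 calls
At depth 2: each of 2 parents calls crawl on 2 children = 4 calls
At depth 3: each of 4 parents calls crawl on 2 children = 8 calls
At depth 4: each of 8 parents calls crawl on 2 children = 16 calls
At depth 5: each of 16 parents calls crawl on 2 children = 32 calls
At depth 6: each of 32 parents calls crawl on 2 children = 64 calls
At depth 7: each of 64 parents calls crawl on 2 children = 128 calls
Total: 1 + 2 + 4 + 8 + 16 + 32 + 64 + 128 = 255

255


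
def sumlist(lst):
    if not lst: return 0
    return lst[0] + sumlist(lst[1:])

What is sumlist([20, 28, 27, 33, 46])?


sumlist([20, 28, 27, 33, 46]) = 20 + sumlist([28, 27, 33, 46])
sumlist([28, 27, 33, 46]) = 28 + sumlist([27, 33, 46])
sumlist([27, 33, 46]) = 27 + sumlist([33, 46])
sumlist([33, 46]) = 33 + sumlist([46])
sumlist([46]) = 46 + sumlist([])
sumlist([]) = 0  (base case)
Total: 20 + 28 + 27 + 33 + 46 + 0 = 154

154


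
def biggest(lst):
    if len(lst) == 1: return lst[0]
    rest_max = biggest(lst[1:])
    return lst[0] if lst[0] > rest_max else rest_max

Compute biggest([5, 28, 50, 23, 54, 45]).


biggest([5, 28, 50, 23, 54, 45]): compare 5 with biggest([28, 50, 23, 54, 45])
biggest([28, 50, 23, 54, 45]): compare 28 with biggest([50, 23, 54, 45])
biggest([50, 23, 54, 45]): compare 50 with biggest([23, 54, 45])
biggest([23, 54, 45]): compare 23 with biggest([54, 45])
biggest([54, 45]): compare 54 with biggest([45])
biggest([45]) = 45  (base case)
Compare 54 with 45 -> 54
Compare 23 with 54 -> 54
Compare 50 with 54 -> 54
Compare 28 with 54 -> 54
Compare 5 with 54 -> 54

54


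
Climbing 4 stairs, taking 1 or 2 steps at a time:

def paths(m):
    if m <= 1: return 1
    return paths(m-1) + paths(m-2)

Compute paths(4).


Building up from base cases:
paths(0) = 1
paths(1) = 1
paths(2) = paths(1) + paths(0) = 1 + 1 = 2
paths(3) = paths(2) + paths(1) = 2 + 1 = 3
paths(4) = paths(3) + paths(2) = 3 + 2 = 5

5


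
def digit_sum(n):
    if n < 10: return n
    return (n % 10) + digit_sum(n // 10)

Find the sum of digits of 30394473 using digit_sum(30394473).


digit_sum(30394473) = 3 + digit_sum(3039447)
digit_sum(3039447) = 7 + digit_sum(303944)
digit_sum(303944) = 4 + digit_sum(30394)
digit_sum(30394) = 4 + digit_sum(3039)
digit_sum(3039) = 9 + digit_sum(303)
digit_sum(303) = 3 + digit_sum(30)
digit_sum(30) = 0 + digit_sum(3)
digit_sum(3) = 3  (base case)
Total: 3 + 7 + 4 + 4 + 9 + 3 + 0 + 3 = 33

33


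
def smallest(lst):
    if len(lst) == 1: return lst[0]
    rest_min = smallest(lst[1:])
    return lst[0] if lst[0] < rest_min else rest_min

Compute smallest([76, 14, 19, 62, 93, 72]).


smallest([76, 14, 19, 62, 93, 72]): compare 76 with smallest([14, 19, 62, 93, 72])
smallest([14, 19, 62, 93, 72]): compare 14 with smallest([19, 62, 93, 72])
smallest([19, 62, 93, 72]): compare 19 with smallest([62, 93, 72])
smallest([62, 93, 72]): compare 62 with smallest([93, 72])
smallest([93, 72]): compare 93 with smallest([72])
smallest([72]) = 72  (base case)
Compare 93 with 72 -> 72
Compare 62 with 72 -> 62
Compare 19 with 62 -> 19
Compare 14 with 19 -> 14
Compare 76 with 14 -> 14

14


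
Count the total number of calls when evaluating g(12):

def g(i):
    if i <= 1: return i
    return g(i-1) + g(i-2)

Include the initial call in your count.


Let C(n) = total calls for g(n)
C(0) = 1, C(1) = 1
C(2) = 1 + C(1) + C(0) = 1 + 1 + 1 = 3
C(3) = 1 + C(2) + C(1) = 1 + 3 + 1 = 5
C(4) = 1 + C(3) + C(2) = 1 + 5 + 3 = 9
C(5) = 1 + C(4) + C(3) = 1 + 9 + 5 = 15
C(6) = 1 + C(5) + C(4) = 1 + 15 + 9 = 25
C(7) = 1 + C(6) + C(5) = 1 + 25 + 15 = 41
C(8) = 1 + C(7) + C(6) = 1 + 41 + 25 = 67
C(9) = 1 + C(8) + C(7) = 1 + 67 + 41 = 109
C(10) = 1 + C(9) + C(8) = 1 + 109 + 67 = 177
C(11) = 1 + C(10) + C(9) = 1 + 177 + 109 = 287
C(12) = 1 + C(11) + C(10) = 1 + 287 + 177 = 465

465


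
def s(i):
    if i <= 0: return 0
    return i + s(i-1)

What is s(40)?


s(40)
= 40 + 39 + 38 + 37 + 36 + 35 + 34 + 33 + 32 + 31 + 30 + 29 + 28 + 27 + 26 + 25 + 24 + 23 + 22 + 21 + 20 + 19 + 18 + 17 + 16 + 15 + 14 + 13 + 12 + 11 + 10 + 9 + 8 + 7 + 6 + 5 + 4 + 3 + 2 + 1 + s(0)
= 40 + 39 + 38 + 37 + 36 + 35 + 34 + 33 + 32 + 31 + 30 + 29 + 28 + 27 + 26 + 25 + 24 + 23 + 22 + 21 + 20 + 19 + 18 + 17 + 16 + 15 + 14 + 13 + 12 + 11 + 10 + 9 + 8 + 7 + 6 + 5 + 4 + 3 + 2 + 1 + 0
= 820

820


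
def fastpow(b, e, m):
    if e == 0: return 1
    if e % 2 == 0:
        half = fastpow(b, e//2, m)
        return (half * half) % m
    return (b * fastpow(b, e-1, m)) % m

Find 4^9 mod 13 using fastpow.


fastpow(4, 9, 13): e is odd, compute fastpow(4, 8, 13)
  fastpow(4, 8, 13): e is even, compute fastpow(4, 4, 13)
    fastpow(4, 4, 13): e is even, compute fastpow(4, 2, 13)
      fastpow(4, 2, 13): e is even, compute fastpow(4, 1, 13)
        fastpow(4, 1, 13): e is odd, compute fastpow(4, 0, 13)
          fastpow(4, 0, 13) = 1
        (4 * 1) % 13 = 4
      half=4, (4*4) % 13 = 3
    half=3, (3*3) % 13 = 9
  half=9, (9*9) % 13 = 3
(4 * 3) % 13 = 12

12


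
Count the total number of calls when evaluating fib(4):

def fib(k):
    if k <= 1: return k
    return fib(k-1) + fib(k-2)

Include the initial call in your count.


Let C(n) = total calls for fib(n)
C(0) = 1, C(1) = 1
C(2) = 1 + C(1) + C(0) = 1 + 1 + 1 = 3
C(3) = 1 + C(2) + C(1) = 1 + 3 + 1 = 5
C(4) = 1 + C(3) + C(2) = 1 + 5 + 3 = 9

9


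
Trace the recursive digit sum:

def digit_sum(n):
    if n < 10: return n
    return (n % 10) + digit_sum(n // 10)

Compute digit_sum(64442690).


digit_sum(64442690) = 0 + digit_sum(6444269)
digit_sum(6444269) = 9 + digit_sum(644426)
digit_sum(644426) = 6 + digit_sum(64442)
digit_sum(64442) = 2 + digit_sum(6444)
digit_sum(6444) = 4 + digit_sum(644)
digit_sum(644) = 4 + digit_sum(64)
digit_sum(64) = 4 + digit_sum(6)
digit_sum(6) = 6  (base case)
Total: 0 + 9 + 6 + 2 + 4 + 4 + 4 + 6 = 35

35


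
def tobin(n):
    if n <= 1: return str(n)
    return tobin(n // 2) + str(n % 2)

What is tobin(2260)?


tobin(2260) = tobin(1130) + '0'
tobin(1130) = tobin(565) + '0'
tobin(565) = tobin(282) + '1'
tobin(282) = tobin(141) + '0'
tobin(141) = tobin(70) + '1'
tobin(70) = tobin(35) + '0'
tobin(35) = tobin(17) + '1'
tobin(17) = tobin(8) + '1'
tobin(8) = tobin(4) + '0'
tobin(4) = tobin(2) + '0'
tobin(2) = tobin(1) + '0'
tobin(1) = '1'  (base case)
Concatenating: '1' + '0' + '0' + '0' + '1' + '1' + '0' + '1' + '0' + '1' + '0' + '0' = '100011010100'

100011010100


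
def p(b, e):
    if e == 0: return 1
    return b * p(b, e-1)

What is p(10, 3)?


p(10, 3)
= 10 * p(10, 2)
= 10 * 10 * p(10, 1)
= 10 * 10 * 10 * p(10, 0)
= 10 * 10 * 10 * 1
= 1000

1000


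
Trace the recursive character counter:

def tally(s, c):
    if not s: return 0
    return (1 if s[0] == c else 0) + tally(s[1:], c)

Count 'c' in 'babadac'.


s[0]='b' != 'c' -> 0
s[0]='a' != 'c' -> 0
s[0]='b' != 'c' -> 0
s[0]='a' != 'c' -> 0
s[0]='d' != 'c' -> 0
s[0]='a' != 'c' -> 0
s[0]='c' == 'c' -> 1
Sum: 0 + 0 + 0 + 0 + 0 + 0 + 1 = 1

1


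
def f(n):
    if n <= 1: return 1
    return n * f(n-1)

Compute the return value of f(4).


f(4)
= 4 * f(3)
= 4 * 3 * f(2)
= 4 * 3 * 2 * f(1)
= 4 * 3 * 2 * 1
= 24

24


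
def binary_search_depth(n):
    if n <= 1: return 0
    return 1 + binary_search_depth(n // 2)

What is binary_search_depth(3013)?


3013 / 2 = 1506
1506 / 2 = 753
753 / 2 = 376
376 / 2 = 188
188 / 2 = 94
94 / 2 = 47
47 / 2 = 23
23 / 2 = 11
11 / 2 = 5
5 / 2 = 2
2 / 2 = 1
Reached 1 after 11 halvings

11


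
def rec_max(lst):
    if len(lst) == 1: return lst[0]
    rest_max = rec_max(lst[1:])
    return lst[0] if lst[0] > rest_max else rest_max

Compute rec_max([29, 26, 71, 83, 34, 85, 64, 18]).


rec_max([29, 26, 71, 83, 34, 85, 64, 18]): compare 29 with rec_max([26, 71, 83, 34, 85, 64, 18])
rec_max([26, 71, 83, 34, 85, 64, 18]): compare 26 with rec_max([71, 83, 34, 85, 64, 18])
rec_max([71, 83, 34, 85, 64, 18]): compare 71 with rec_max([83, 34, 85, 64, 18])
rec_max([83, 34, 85, 64, 18]): compare 83 with rec_max([34, 85, 64, 18])
rec_max([34, 85, 64, 18]): compare 34 with rec_max([85, 64, 18])
rec_max([85, 64, 18]): compare 85 with rec_max([64, 18])
rec_max([64, 18]): compare 64 with rec_max([18])
rec_max([18]) = 18  (base case)
Compare 64 with 18 -> 64
Compare 85 with 64 -> 85
Compare 34 with 85 -> 85
Compare 83 with 85 -> 85
Compare 71 with 85 -> 85
Compare 26 with 85 -> 85
Compare 29 with 85 -> 85

85


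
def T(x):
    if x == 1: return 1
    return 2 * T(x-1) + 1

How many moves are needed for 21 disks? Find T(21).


T(21) = 2 * T(20) + 1
T(20) = 2 * T(19) + 1
T(19) = 2 * T(18) + 1
T(18) = 2 * T(17) + 1
T(17) = 2 * T(16) + 1
T(16) = 2 * T(15) + 1
T(15) = 2 * T(14) + 1
T(14) = 2 * T(13) + 1
T(13) = 2 * T(12) + 1
T(12) = 2 * T(11) + 1
T(11) = 2 * T(10) + 1
T(10) = 2 * T(9) + 1
T(9) = 2 * T(8) + 1
T(8) = 2 * T(7) + 1
T(7) = 2 * T(6) + 1
T(6) = 2 * T(5) + 1
T(5) = 2 * T(4) + 1
T(4) = 2 * T(3) + 1
T(3) = 2 * T(2) + 1
T(2) = 2 * T(1) + 1
T(1) = 1  (base case)
T(2) = 2 * 1 + 1 = 3
T(3) = 2 * 3 + 1 = 7
T(4) = 2 * 7 + 1 = 15
T(5) = 2 * 15 + 1 = 31
T(6) = 2 * 31 + 1 = 63
T(7) = 2 * 63 + 1 = 127
T(8) = 2 * 127 + 1 = 255
T(9) = 2 * 255 + 1 = 511
T(10) = 2 * 511 + 1 = 1023
T(11) = 2 * 1023 + 1 = 2047
T(12) = 2 * 2047 + 1 = 4095
T(13) = 2 * 4095 + 1 = 8191
T(14) = 2 * 8191 + 1 = 16383
T(15) = 2 * 16383 + 1 = 32767
T(16) = 2 * 32767 + 1 = 65535
T(17) = 2 * 65535 + 1 = 131071
T(18) = 2 * 131071 + 1 = 262143
T(19) = 2 * 262143 + 1 = 524287
T(20) = 2 * 524287 + 1 = 1048575
T(21) = 2 * 1048575 + 1 = 2097151

2097151


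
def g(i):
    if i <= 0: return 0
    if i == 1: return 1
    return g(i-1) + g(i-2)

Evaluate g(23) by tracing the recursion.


Computing g(23) bottom-up:
g(0) = 0
g(1) = 1
g(2) = g(1) + g(0) = 1 + 0 = 1
g(3) = g(2) + g(1) = 1 + 1 = 2
g(4) = g(3) + g(2) = 2 + 1 = 3
g(5) = g(4) + g(3) = 3 + 2 = 5
g(6) = g(5) + g(4) = 5 + 3 = 8
g(7) = g(6) + g(5) = 8 + 5 = 13
g(8) = g(7) + g(6) = 13 + 8 = 21
g(9) = g(8) + g(7) = 21 + 13 = 34
g(10) = g(9) + g(8) = 34 + 21 = 55
g(11) = g(10) + g(9) = 55 + 34 = 89
g(12) = g(11) + g(10) = 89 + 55 = 144
g(13) = g(12) + g(11) = 144 + 89 = 233
g(14) = g(13) + g(12) = 233 + 144 = 377
g(15) = g(14) + g(13) = 377 + 233 = 610
g(16) = g(15) + g(14) = 610 + 377 = 987
g(17) = g(16) + g(15) = 987 + 610 = 1597
g(18) = g(17) + g(16) = 1597 + 987 = 2584
g(19) = g(18) + g(17) = 2584 + 1597 = 4181
g(20) = g(19) + g(18) = 4181 + 2584 = 6765
g(21) = g(20) + g(19) = 6765 + 4181 = 10946
g(22) = g(21) + g(20) = 10946 + 6765 = 17711
g(23) = g(22) + g(21) = 17711 + 10946 = 28657

28657


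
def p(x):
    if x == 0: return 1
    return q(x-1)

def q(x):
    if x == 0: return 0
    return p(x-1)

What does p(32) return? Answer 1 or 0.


p(32) = q(31)
q(31) = p(30)
p(30) = q(29)
q(29) = p(28)
p(28) = q(27)
q(27) = p(26)
p(26) = q(25)
q(25) = p(24)
p(24) = q(23)
q(23) = p(22)
p(22) = q(21)
q(21) = p(20)
p(20) = q(19)
q(19) = p(18)
p(18) = q(17)
q(17) = p(16)
p(16) = q(15)
q(15) = p(14)
p(14) = q(13)
q(13) = p(12)
p(12) = q(11)
q(11) = p(10)
p(10) = q(9)
q(9) = p(8)
p(8) = q(7)
q(7) = p(6)
p(6) = q(5)
q(5) = p(4)
p(4) = q(3)
q(3) = p(2)
p(2) = q(1)
q(1) = p(0)
p(0) = 1  (base case)
Result: 1

1


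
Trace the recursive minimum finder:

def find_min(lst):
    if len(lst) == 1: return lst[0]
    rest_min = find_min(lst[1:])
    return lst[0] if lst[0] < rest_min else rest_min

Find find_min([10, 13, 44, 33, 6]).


find_min([10, 13, 44, 33, 6]): compare 10 with find_min([13, 44, 33, 6])
find_min([13, 44, 33, 6]): compare 13 with find_min([44, 33, 6])
find_min([44, 33, 6]): compare 44 with find_min([33, 6])
find_min([33, 6]): compare 33 with find_min([6])
find_min([6]) = 6  (base case)
Compare 33 with 6 -> 6
Compare 44 with 6 -> 6
Compare 13 with 6 -> 6
Compare 10 with 6 -> 6

6


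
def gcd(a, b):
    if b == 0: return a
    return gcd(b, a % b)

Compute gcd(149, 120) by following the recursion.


gcd(149, 120) = gcd(120, 29)
gcd(120, 29) = gcd(29, 4)
gcd(29, 4) = gcd(4, 1)
gcd(4, 1) = gcd(1, 0)
gcd(1, 0) = 1  (base case)

1


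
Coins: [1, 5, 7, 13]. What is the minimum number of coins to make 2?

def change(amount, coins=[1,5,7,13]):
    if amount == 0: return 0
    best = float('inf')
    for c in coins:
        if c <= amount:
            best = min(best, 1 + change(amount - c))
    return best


Building up with DP:
change(0) = 0
change(1) = min(1+change(0)=1+0=1) = 1
change(2) = min(1+change(1)=1+1=2) = 2

2


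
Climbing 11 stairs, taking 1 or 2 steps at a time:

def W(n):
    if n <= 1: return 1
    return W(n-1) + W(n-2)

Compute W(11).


Building up from base cases:
W(0) = 1
W(1) = 1
W(2) = W(1) + W(0) = 1 + 1 = 2
W(3) = W(2) + W(1) = 2 + 1 = 3
W(4) = W(3) + W(2) = 3 + 2 = 5
W(5) = W(4) + W(3) = 5 + 3 = 8
W(6) = W(5) + W(4) = 8 + 5 = 13
W(7) = W(6) + W(5) = 13 + 8 = 21
W(8) = W(7) + W(6) = 21 + 13 = 34
W(9) = W(8) + W(7) = 34 + 21 = 55
W(10) = W(9) + W(8) = 55 + 34 = 89
W(11) = W(10) + W(9) = 89 + 55 = 144

144


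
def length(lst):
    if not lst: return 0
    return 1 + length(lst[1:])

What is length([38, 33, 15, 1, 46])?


length([38, 33, 15, 1, 46]) = 1 + length([33, 15, 1, 46])
length([33, 15, 1, 46]) = 1 + length([15, 1, 46])
length([15, 1, 46]) = 1 + length([1, 46])
length([1, 46]) = 1 + length([46])
length([46]) = 1 + length([])
length([]) = 0  (base case)
Unwinding: 1 + 1 + 1 + 1 + 1 + 0 = 5

5


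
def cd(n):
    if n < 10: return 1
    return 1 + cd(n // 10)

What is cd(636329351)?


cd(636329351) = 1 + cd(63632935)
cd(63632935) = 1 + cd(6363293)
cd(6363293) = 1 + cd(636329)
cd(636329) = 1 + cd(63632)
cd(63632) = 1 + cd(6363)
cd(6363) = 1 + cd(636)
cd(636) = 1 + cd(63)
cd(63) = 1 + cd(6)
cd(6) = 1  (base case: 6 < 10)
Unwinding: 1 + 1 + 1 + 1 + 1 + 1 + 1 + 1 + 1 = 9

9


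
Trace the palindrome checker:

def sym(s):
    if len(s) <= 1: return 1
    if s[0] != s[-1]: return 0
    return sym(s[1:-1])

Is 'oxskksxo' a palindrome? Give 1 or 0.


sym('oxskksxo'): s[0]='o' == s[-1]='o' -> check sym('xskksx')
sym('xskksx'): s[0]='x' == s[-1]='x' -> check sym('skks')
sym('skks'): s[0]='s' == s[-1]='s' -> check sym('kk')
sym('kk'): s[0]='k' == s[-1]='k' -> check sym('')
sym(''): len <= 1 -> return 1  (base case)
Result: 1 (palindrome)

1


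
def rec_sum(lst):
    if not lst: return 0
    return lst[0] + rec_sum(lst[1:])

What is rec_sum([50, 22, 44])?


rec_sum([50, 22, 44]) = 50 + rec_sum([22, 44])
rec_sum([22, 44]) = 22 + rec_sum([44])
rec_sum([44]) = 44 + rec_sum([])
rec_sum([]) = 0  (base case)
Total: 50 + 22 + 44 + 0 = 116

116


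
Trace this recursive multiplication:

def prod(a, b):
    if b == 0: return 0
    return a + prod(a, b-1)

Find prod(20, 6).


prod(20, 6) = 20 + prod(20, 5)
prod(20, 5) = 20 + prod(20, 4)
prod(20, 4) = 20 + prod(20, 3)
prod(20, 3) = 20 + prod(20, 2)
prod(20, 2) = 20 + prod(20, 1)
prod(20, 1) = 20 + prod(20, 0)
prod(20, 0) = 0  (base case)
Total: 20 + 20 + 20 + 20 + 20 + 20 + 0 = 120

120


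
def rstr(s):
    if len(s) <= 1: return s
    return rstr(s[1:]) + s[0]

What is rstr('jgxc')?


rstr('jgxc') = rstr('gxc') + 'j'
rstr('gxc') = rstr('xc') + 'g'
rstr('xc') = rstr('c') + 'x'
rstr('c') = 'c'  (base case)
Concatenating: 'c' + 'x' + 'g' + 'j' = 'cxgj'

cxgj


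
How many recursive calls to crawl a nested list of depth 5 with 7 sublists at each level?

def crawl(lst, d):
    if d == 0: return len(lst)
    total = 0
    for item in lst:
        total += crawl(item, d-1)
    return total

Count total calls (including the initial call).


At depth 0 (root): 1 call
At depth 1: each of 1 parents calls crawl on 7 children = 7 calls
At depth 2: each of 7 parents calls crawl on 7 children = 49 calls
At depth 3: each of 49 parents calls crawl on 7 children = 343 calls
At depth 4: each of 343 parents calls crawl on 7 children = 2401 calls
At depth 5: each of 2401 parents calls crawl on 7 children = 16807 calls
Total: 1 + 7 + 49 + 343 + 2401 + 16807 = 19608

19608


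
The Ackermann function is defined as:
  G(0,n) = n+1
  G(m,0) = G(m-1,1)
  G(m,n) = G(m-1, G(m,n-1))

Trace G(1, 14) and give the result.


G(1, 14) = G(0, G(1, 13))
  G(1, 13) = G(0, G(1, 12))
    G(1, 12) = G(0, G(1, 11))
      G(1, 11) = G(0, G(1, 10))
        G(1, 10) = G(0, G(1, 9))
          G(1, 9) = G(0, G(1, 8))
          G(1, 8) = G(0, G(1, 7))
          G(1, 7) = G(0, G(1, 6))
          G(1, 6) = G(0, G(1, 5))
          G(1, 5) = G(0, G(1, 4))
          G(1, 4) = G(0, G(1, 3))
          G(1, 3) = G(0, G(1, 2))
          G(1, 2) = G(0, G(1, 1))
          G(1, 1) = G(0, G(1, 0))
          G(1, 0) = G(0, 1)
          G(0, 1) = 2
            = G(0, 2)
          G(0, 2) = 3
            = G(0, 3)
          G(0, 3) = 4
            = G(0, 4)
          G(0, 4) = 5
            = G(0, 5)
          G(0, 5) = 6
            = G(0, 6)
... (trace truncated)
Result: G(1, 14) = 16

16


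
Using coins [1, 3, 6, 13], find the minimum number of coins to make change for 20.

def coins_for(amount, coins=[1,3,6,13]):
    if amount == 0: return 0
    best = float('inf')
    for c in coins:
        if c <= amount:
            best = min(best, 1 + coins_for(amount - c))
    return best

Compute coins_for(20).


Building up with DP:
coins_for(0) = 0
coins_for(1) = min(1+coins_for(0)=1+0=1) = 1
coins_for(2) = min(1+coins_for(1)=1+1=2) = 2
coins_for(3) = min(1+coins_for(2)=1+2=3, 1+coins_for(0)=1+0=1) = 1
coins_for(4) = min(1+coins_for(3)=1+1=2, 1+coins_for(1)=1+1=2) = 2
coins_for(5) = min(1+coins_for(4)=1+2=3, 1+coins_for(2)=1+2=3) = 3
coins_for(6) = min(1+coins_for(5)=1+3=4, 1+coins_for(3)=1+1=2, 1+coins_for(0)=1+0=1) = 1
coins_for(7) = min(1+coins_for(6)=1+1=2, 1+coins_for(4)=1+2=3, 1+coins_for(1)=1+1=2) = 2
coins_for(8) = min(1+coins_for(7)=1+2=3, 1+coins_for(5)=1+3=4, 1+coins_for(2)=1+2=3) = 3
coins_for(9) = min(1+coins_for(8)=1+3=4, 1+coins_for(6)=1+1=2, 1+coins_for(3)=1+1=2) = 2
coins_for(10) = min(1+coins_for(9)=1+2=3, 1+coins_for(7)=1+2=3, 1+coins_for(4)=1+2=3) = 3
coins_for(11) = min(1+coins_for(10)=1+3=4, 1+coins_for(8)=1+3=4, 1+coins_for(5)=1+3=4) = 4
coins_for(12) = min(1+coins_for(11)=1+4=5, 1+coins_for(9)=1+2=3, 1+coins_for(6)=1+1=2) = 2
coins_for(13) = min(1+coins_for(12)=1+2=3, 1+coins_for(10)=1+3=4, 1+coins_for(7)=1+2=3, 1+coins_for(0)=1+0=1) = 1
coins_for(14) = min(1+coins_for(13)=1+1=2, 1+coins_for(11)=1+4=5, 1+coins_for(8)=1+3=4, 1+coins_for(1)=1+1=2) = 2
coins_for(15) = min(1+coins_for(14)=1+2=3, 1+coins_for(12)=1+2=3, 1+coins_for(9)=1+2=3, 1+coins_for(2)=1+2=3) = 3
coins_for(16) = min(1+coins_for(15)=1+3=4, 1+coins_for(13)=1+1=2, 1+coins_for(10)=1+3=4, 1+coins_for(3)=1+1=2) = 2
coins_for(17) = min(1+coins_for(16)=1+2=3, 1+coins_for(14)=1+2=3, 1+coins_for(11)=1+4=5, 1+coins_for(4)=1+2=3) = 3
coins_for(18) = min(1+coins_for(17)=1+3=4, 1+coins_for(15)=1+3=4, 1+coins_for(12)=1+2=3, 1+coins_for(5)=1+3=4) = 3
coins_for(19) = min(1+coins_for(18)=1+3=4, 1+coins_for(16)=1+2=3, 1+coins_for(13)=1+1=2, 1+coins_for(6)=1+1=2) = 2
coins_for(20) = min(1+coins_for(19)=1+2=3, 1+coins_for(17)=1+3=4, 1+coins_for(14)=1+2=3, 1+coins_for(7)=1+2=3) = 3

3


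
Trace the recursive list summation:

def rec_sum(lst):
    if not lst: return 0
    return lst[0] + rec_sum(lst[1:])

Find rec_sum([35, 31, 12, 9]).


rec_sum([35, 31, 12, 9]) = 35 + rec_sum([31, 12, 9])
rec_sum([31, 12, 9]) = 31 + rec_sum([12, 9])
rec_sum([12, 9]) = 12 + rec_sum([9])
rec_sum([9]) = 9 + rec_sum([])
rec_sum([]) = 0  (base case)
Total: 35 + 31 + 12 + 9 + 0 = 87

87


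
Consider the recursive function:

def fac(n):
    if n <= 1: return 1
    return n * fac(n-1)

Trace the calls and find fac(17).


fac(17)
= 17 * fac(16)
= 17 * 16 * fac(15)
= 17 * 16 * 15 * fac(14)
= 17 * 16 * 15 * 14 * fac(13)
= 17 * 16 * 15 * 14 * 13 * fac(12)
= 17 * 16 * 15 * 14 * 13 * 12 * fac(11)
= 17 * 16 * 15 * 14 * 13 * 12 * 11 * fac(10)
= 17 * 16 * 15 * 14 * 13 * 12 * 11 * 10 * fac(9)
= 17 * 16 * 15 * 14 * 13 * 12 * 11 * 10 * 9 * fac(8)
= 17 * 16 * 15 * 14 * 13 * 12 * 11 * 10 * 9 * 8 * fac(7)
= 17 * 16 * 15 * 14 * 13 * 12 * 11 * 10 * 9 * 8 * 7 * fac(6)
= 17 * 16 * 15 * 14 * 13 * 12 * 11 * 10 * 9 * 8 * 7 * 6 * fac(5)
= 17 * 16 * 15 * 14 * 13 * 12 * 11 * 10 * 9 * 8 * 7 * 6 * 5 * fac(4)
= 17 * 16 * 15 * 14 * 13 * 12 * 11 * 10 * 9 * 8 * 7 * 6 * 5 * 4 * fac(3)
= 17 * 16 * 15 * 14 * 13 * 12 * 11 * 10 * 9 * 8 * 7 * 6 * 5 * 4 * 3 * fac(2)
= 17 * 16 * 15 * 14 * 13 * 12 * 11 * 10 * 9 * 8 * 7 * 6 * 5 * 4 * 3 * 2 * fac(1)
= 17 * 16 * 15 * 14 * 13 * 12 * 11 * 10 * 9 * 8 * 7 * 6 * 5 * 4 * 3 * 2 * 1
= 355687428096000

355687428096000


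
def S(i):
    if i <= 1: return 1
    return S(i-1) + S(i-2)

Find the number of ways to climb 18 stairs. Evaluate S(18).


Building up from base cases:
S(0) = 1
S(1) = 1
S(2) = S(1) + S(0) = 1 + 1 = 2
S(3) = S(2) + S(1) = 2 + 1 = 3
S(4) = S(3) + S(2) = 3 + 2 = 5
S(5) = S(4) + S(3) = 5 + 3 = 8
S(6) = S(5) + S(4) = 8 + 5 = 13
S(7) = S(6) + S(5) = 13 + 8 = 21
S(8) = S(7) + S(6) = 21 + 13 = 34
S(9) = S(8) + S(7) = 34 + 21 = 55
S(10) = S(9) + S(8) = 55 + 34 = 89
S(11) = S(10) + S(9) = 89 + 55 = 144
S(12) = S(11) + S(10) = 144 + 89 = 233
S(13) = S(12) + S(11) = 233 + 144 = 377
S(14) = S(13) + S(12) = 377 + 233 = 610
S(15) = S(14) + S(13) = 610 + 377 = 987
S(16) = S(15) + S(14) = 987 + 610 = 1597
S(17) = S(16) + S(15) = 1597 + 987 = 2584
S(18) = S(17) + S(16) = 2584 + 1597 = 4181

4181


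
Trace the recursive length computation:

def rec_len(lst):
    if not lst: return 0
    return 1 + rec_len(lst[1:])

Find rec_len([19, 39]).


rec_len([19, 39]) = 1 + rec_len([39])
rec_len([39]) = 1 + rec_len([])
rec_len([]) = 0  (base case)
Unwinding: 1 + 1 + 0 = 2

2


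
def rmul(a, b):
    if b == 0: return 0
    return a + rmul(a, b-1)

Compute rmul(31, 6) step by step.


rmul(31, 6) = 31 + rmul(31, 5)
rmul(31, 5) = 31 + rmul(31, 4)
rmul(31, 4) = 31 + rmul(31, 3)
rmul(31, 3) = 31 + rmul(31, 2)
rmul(31, 2) = 31 + rmul(31, 1)
rmul(31, 1) = 31 + rmul(31, 0)
rmul(31, 0) = 0  (base case)
Total: 31 + 31 + 31 + 31 + 31 + 31 + 0 = 186

186


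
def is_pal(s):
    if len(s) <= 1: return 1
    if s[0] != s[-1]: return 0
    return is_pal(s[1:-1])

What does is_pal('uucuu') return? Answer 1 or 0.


is_pal('uucuu'): s[0]='u' == s[-1]='u' -> check is_pal('ucu')
is_pal('ucu'): s[0]='u' == s[-1]='u' -> check is_pal('c')
is_pal('c'): len <= 1 -> return 1  (base case)
Result: 1 (palindrome)

1


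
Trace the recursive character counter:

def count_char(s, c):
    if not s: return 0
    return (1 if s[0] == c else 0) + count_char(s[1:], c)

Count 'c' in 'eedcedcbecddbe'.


s[0]='e' != 'c' -> 0
s[0]='e' != 'c' -> 0
s[0]='d' != 'c' -> 0
s[0]='c' == 'c' -> 1
s[0]='e' != 'c' -> 0
s[0]='d' != 'c' -> 0
s[0]='c' == 'c' -> 1
s[0]='b' != 'c' -> 0
s[0]='e' != 'c' -> 0
s[0]='c' == 'c' -> 1
s[0]='d' != 'c' -> 0
s[0]='d' != 'c' -> 0
s[0]='b' != 'c' -> 0
s[0]='e' != 'c' -> 0
Sum: 0 + 0 + 0 + 1 + 0 + 0 + 1 + 0 + 0 + 1 + 0 + 0 + 0 + 0 = 3

3


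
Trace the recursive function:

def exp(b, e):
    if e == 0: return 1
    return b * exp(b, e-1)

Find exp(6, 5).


exp(6, 5)
= 6 * exp(6, 4)
= 6 * 6 * exp(6, 3)
= 6 * 6 * 6 * exp(6, 2)
= 6 * 6 * 6 * 6 * exp(6, 1)
= 6 * 6 * 6 * 6 * 6 * exp(6, 0)
= 6 * 6 * 6 * 6 * 6 * 1
= 7776

7776


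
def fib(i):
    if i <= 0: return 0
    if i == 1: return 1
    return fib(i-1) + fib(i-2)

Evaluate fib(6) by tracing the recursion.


Computing fib(6) bottom-up:
fib(0) = 0
fib(1) = 1
fib(2) = fib(1) + fib(0) = 1 + 0 = 1
fib(3) = fib(2) + fib(1) = 1 + 1 = 2
fib(4) = fib(3) + fib(2) = 2 + 1 = 3
fib(5) = fib(4) + fib(3) = 3 + 2 = 5
fib(6) = fib(5) + fib(4) = 5 + 3 = 8

8


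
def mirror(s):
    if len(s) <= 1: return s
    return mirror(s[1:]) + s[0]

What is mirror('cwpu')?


mirror('cwpu') = mirror('wpu') + 'c'
mirror('wpu') = mirror('pu') + 'w'
mirror('pu') = mirror('u') + 'p'
mirror('u') = 'u'  (base case)
Concatenating: 'u' + 'p' + 'w' + 'c' = 'upwc'

upwc


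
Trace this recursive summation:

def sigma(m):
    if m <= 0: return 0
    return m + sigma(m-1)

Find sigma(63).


sigma(63)
= 63 + 62 + 61 + 60 + 59 + 58 + 57 + 56 + 55 + 54 + 53 + 52 + 51 + 50 + 49 + 48 + 47 + 46 + 45 + 44 + 43 + 42 + 41 + 40 + 39 + 38 + 37 + 36 + 35 + 34 + 33 + 32 + 31 + 30 + 29 + 28 + 27 + 26 + 25 + 24 + 23 + 22 + 21 + 20 + 19 + 18 + 17 + 16 + 15 + 14 + 13 + 12 + 11 + 10 + 9 + 8 + 7 + 6 + 5 + 4 + 3 + 2 + 1 + sigma(0)
= 63 + 62 + 61 + 60 + 59 + 58 + 57 + 56 + 55 + 54 + 53 + 52 + 51 + 50 + 49 + 48 + 47 + 46 + 45 + 44 + 43 + 42 + 41 + 40 + 39 + 38 + 37 + 36 + 35 + 34 + 33 + 32 + 31 + 30 + 29 + 28 + 27 + 26 + 25 + 24 + 23 + 22 + 21 + 20 + 19 + 18 + 17 + 16 + 15 + 14 + 13 + 12 + 11 + 10 + 9 + 8 + 7 + 6 + 5 + 4 + 3 + 2 + 1 + 0
= 2016

2016


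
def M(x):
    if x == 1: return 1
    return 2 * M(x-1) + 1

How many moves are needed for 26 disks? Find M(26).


M(26) = 2 * M(25) + 1
M(25) = 2 * M(24) + 1
M(24) = 2 * M(23) + 1
M(23) = 2 * M(22) + 1
M(22) = 2 * M(21) + 1
M(21) = 2 * M(20) + 1
M(20) = 2 * M(19) + 1
M(19) = 2 * M(18) + 1
M(18) = 2 * M(17) + 1
M(17) = 2 * M(16) + 1
M(16) = 2 * M(15) + 1
M(15) = 2 * M(14) + 1
M(14) = 2 * M(13) + 1
M(13) = 2 * M(12) + 1
M(12) = 2 * M(11) + 1
M(11) = 2 * M(10) + 1
M(10) = 2 * M(9) + 1
M(9) = 2 * M(8) + 1
M(8) = 2 * M(7) + 1
M(7) = 2 * M(6) + 1
M(6) = 2 * M(5) + 1
M(5) = 2 * M(4) + 1
M(4) = 2 * M(3) + 1
M(3) = 2 * M(2) + 1
M(2) = 2 * M(1) + 1
M(1) = 1  (base case)
M(2) = 2 * 1 + 1 = 3
M(3) = 2 * 3 + 1 = 7
M(4) = 2 * 7 + 1 = 15
M(5) = 2 * 15 + 1 = 31
M(6) = 2 * 31 + 1 = 63
M(7) = 2 * 63 + 1 = 127
M(8) = 2 * 127 + 1 = 255
M(9) = 2 * 255 + 1 = 511
M(10) = 2 * 511 + 1 = 1023
M(11) = 2 * 1023 + 1 = 2047
M(12) = 2 * 2047 + 1 = 4095
M(13) = 2 * 4095 + 1 = 8191
M(14) = 2 * 8191 + 1 = 16383
M(15) = 2 * 16383 + 1 = 32767
M(16) = 2 * 32767 + 1 = 65535
M(17) = 2 * 65535 + 1 = 131071
M(18) = 2 * 131071 + 1 = 262143
M(19) = 2 * 262143 + 1 = 524287
M(20) = 2 * 524287 + 1 = 1048575
M(21) = 2 * 1048575 + 1 = 2097151
M(22) = 2 * 2097151 + 1 = 4194303
M(23) = 2 * 4194303 + 1 = 8388607
M(24) = 2 * 8388607 + 1 = 16777215
M(25) = 2 * 16777215 + 1 = 33554431
M(26) = 2 * 33554431 + 1 = 67108863

67108863


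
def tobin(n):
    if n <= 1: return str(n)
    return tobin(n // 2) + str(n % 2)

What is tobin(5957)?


tobin(5957) = tobin(2978) + '1'
tobin(2978) = tobin(1489) + '0'
tobin(1489) = tobin(744) + '1'
tobin(744) = tobin(372) + '0'
tobin(372) = tobin(186) + '0'
tobin(186) = tobin(93) + '0'
tobin(93) = tobin(46) + '1'
tobin(46) = tobin(23) + '0'
tobin(23) = tobin(11) + '1'
tobin(11) = tobin(5) + '1'
tobin(5) = tobin(2) + '1'
tobin(2) = tobin(1) + '0'
tobin(1) = '1'  (base case)
Concatenating: '1' + '0' + '1' + '1' + '1' + '0' + '1' + '0' + '0' + '0' + '1' + '0' + '1' = '1011101000101'

1011101000101


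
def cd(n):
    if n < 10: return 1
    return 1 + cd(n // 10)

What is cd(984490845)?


cd(984490845) = 1 + cd(98449084)
cd(98449084) = 1 + cd(9844908)
cd(9844908) = 1 + cd(984490)
cd(984490) = 1 + cd(98449)
cd(98449) = 1 + cd(9844)
cd(9844) = 1 + cd(984)
cd(984) = 1 + cd(98)
cd(98) = 1 + cd(9)
cd(9) = 1  (base case: 9 < 10)
Unwinding: 1 + 1 + 1 + 1 + 1 + 1 + 1 + 1 + 1 = 9

9


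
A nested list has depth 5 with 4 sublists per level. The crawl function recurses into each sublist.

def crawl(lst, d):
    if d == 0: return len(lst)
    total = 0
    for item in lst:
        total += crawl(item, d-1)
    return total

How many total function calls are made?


At depth 0 (root): 1 call
At depth 1: each of 1 parents calls crawl on 4 children = 4 calls
At depth 2: each of 4 parents calls crawl on 4 children = 16 calls
At depth 3: each of 16 parents calls crawl on 4 children = 64 calls
At depth 4: each of 64 parents calls crawl on 4 children = 256 calls
At depth 5: each of 256 parents calls crawl on 4 children = 1024 calls
Total: 1 + 4 + 16 + 64 + 256 + 1024 = 1365

1365


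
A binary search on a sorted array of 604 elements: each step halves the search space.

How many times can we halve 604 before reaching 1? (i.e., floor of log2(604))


604 / 2 = 302
302 / 2 = 151
151 / 2 = 75
75 / 2 = 37
37 / 2 = 18
18 / 2 = 9
9 / 2 = 4
4 / 2 = 2
2 / 2 = 1
Reached 1 after 9 halvings

9


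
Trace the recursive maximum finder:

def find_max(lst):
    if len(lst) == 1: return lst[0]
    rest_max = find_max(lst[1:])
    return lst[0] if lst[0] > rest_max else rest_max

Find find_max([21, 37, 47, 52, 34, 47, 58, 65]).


find_max([21, 37, 47, 52, 34, 47, 58, 65]): compare 21 with find_max([37, 47, 52, 34, 47, 58, 65])
find_max([37, 47, 52, 34, 47, 58, 65]): compare 37 with find_max([47, 52, 34, 47, 58, 65])
find_max([47, 52, 34, 47, 58, 65]): compare 47 with find_max([52, 34, 47, 58, 65])
find_max([52, 34, 47, 58, 65]): compare 52 with find_max([34, 47, 58, 65])
find_max([34, 47, 58, 65]): compare 34 with find_max([47, 58, 65])
find_max([47, 58, 65]): compare 47 with find_max([58, 65])
find_max([58, 65]): compare 58 with find_max([65])
find_max([65]) = 65  (base case)
Compare 58 with 65 -> 65
Compare 47 with 65 -> 65
Compare 34 with 65 -> 65
Compare 52 with 65 -> 65
Compare 47 with 65 -> 65
Compare 37 with 65 -> 65
Compare 21 with 65 -> 65

65


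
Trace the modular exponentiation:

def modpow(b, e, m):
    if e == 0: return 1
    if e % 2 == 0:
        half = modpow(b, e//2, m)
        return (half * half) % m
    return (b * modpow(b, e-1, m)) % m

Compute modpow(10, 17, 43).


modpow(10, 17, 43): e is odd, compute modpow(10, 16, 43)
  modpow(10, 16, 43): e is even, compute modpow(10, 8, 43)
    modpow(10, 8, 43): e is even, compute modpow(10, 4, 43)
      modpow(10, 4, 43): e is even, compute modpow(10, 2, 43)
        modpow(10, 2, 43): e is even, compute modpow(10, 1, 43)
          modpow(10, 1, 43): e is odd, compute modpow(10, 0, 43)
          modpow(10, 0, 43) = 1
          (10 * 1) % 43 = 10
        half=10, (10*10) % 43 = 14
      half=14, (14*14) % 43 = 24
    half=24, (24*24) % 43 = 17
  half=17, (17*17) % 43 = 31
(10 * 31) % 43 = 9

9


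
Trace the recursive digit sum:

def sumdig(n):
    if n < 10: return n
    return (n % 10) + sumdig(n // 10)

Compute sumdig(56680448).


sumdig(56680448) = 8 + sumdig(5668044)
sumdig(5668044) = 4 + sumdig(566804)
sumdig(566804) = 4 + sumdig(56680)
sumdig(56680) = 0 + sumdig(5668)
sumdig(5668) = 8 + sumdig(566)
sumdig(566) = 6 + sumdig(56)
sumdig(56) = 6 + sumdig(5)
sumdig(5) = 5  (base case)
Total: 8 + 4 + 4 + 0 + 8 + 6 + 6 + 5 = 41

41


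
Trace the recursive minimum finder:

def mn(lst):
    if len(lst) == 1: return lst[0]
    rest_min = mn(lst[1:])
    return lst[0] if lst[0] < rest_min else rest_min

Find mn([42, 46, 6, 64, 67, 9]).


mn([42, 46, 6, 64, 67, 9]): compare 42 with mn([46, 6, 64, 67, 9])
mn([46, 6, 64, 67, 9]): compare 46 with mn([6, 64, 67, 9])
mn([6, 64, 67, 9]): compare 6 with mn([64, 67, 9])
mn([64, 67, 9]): compare 64 with mn([67, 9])
mn([67, 9]): compare 67 with mn([9])
mn([9]) = 9  (base case)
Compare 67 with 9 -> 9
Compare 64 with 9 -> 9
Compare 6 with 9 -> 6
Compare 46 with 6 -> 6
Compare 42 with 6 -> 6

6


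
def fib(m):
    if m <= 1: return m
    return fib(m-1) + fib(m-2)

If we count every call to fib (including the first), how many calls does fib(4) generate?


Let C(n) = total calls for fib(n)
C(0) = 1, C(1) = 1
C(2) = 1 + C(1) + C(0) = 1 + 1 + 1 = 3
C(3) = 1 + C(2) + C(1) = 1 + 3 + 1 = 5
C(4) = 1 + C(3) + C(2) = 1 + 5 + 3 = 9

9


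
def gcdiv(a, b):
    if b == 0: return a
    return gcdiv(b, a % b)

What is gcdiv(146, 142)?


gcdiv(146, 142) = gcdiv(142, 4)
gcdiv(142, 4) = gcdiv(4, 2)
gcdiv(4, 2) = gcdiv(2, 0)
gcdiv(2, 0) = 2  (base case)

2


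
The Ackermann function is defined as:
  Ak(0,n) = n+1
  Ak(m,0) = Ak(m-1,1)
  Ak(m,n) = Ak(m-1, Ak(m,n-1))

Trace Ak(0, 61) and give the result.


Ak(0, 61) = 62
Result: Ak(0, 61) = 62

62


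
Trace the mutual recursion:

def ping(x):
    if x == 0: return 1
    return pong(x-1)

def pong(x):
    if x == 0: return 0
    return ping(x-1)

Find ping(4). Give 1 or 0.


ping(4) = pong(3)
pong(3) = ping(2)
ping(2) = pong(1)
pong(1) = ping(0)
ping(0) = 1  (base case)
Result: 1

1
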